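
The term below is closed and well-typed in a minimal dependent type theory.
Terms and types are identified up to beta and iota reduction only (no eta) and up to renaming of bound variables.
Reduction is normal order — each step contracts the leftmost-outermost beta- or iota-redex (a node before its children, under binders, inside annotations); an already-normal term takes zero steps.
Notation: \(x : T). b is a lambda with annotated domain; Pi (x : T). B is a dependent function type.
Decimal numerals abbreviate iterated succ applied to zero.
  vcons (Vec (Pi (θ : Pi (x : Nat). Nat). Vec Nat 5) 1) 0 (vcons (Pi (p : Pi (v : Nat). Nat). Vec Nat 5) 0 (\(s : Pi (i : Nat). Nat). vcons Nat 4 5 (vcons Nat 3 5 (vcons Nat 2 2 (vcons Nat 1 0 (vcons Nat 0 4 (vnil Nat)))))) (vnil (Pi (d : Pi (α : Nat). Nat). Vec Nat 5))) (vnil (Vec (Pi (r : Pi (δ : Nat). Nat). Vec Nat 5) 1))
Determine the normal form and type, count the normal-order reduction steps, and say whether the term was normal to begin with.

normal form:
  vcons (Vec (Pi (θ : Pi (x : Nat). Nat). Vec Nat 5) 1) 0 (vcons (Pi (p : Pi (v : Nat). Nat). Vec Nat 5) 0 (\(s : Pi (i : Nat). Nat). vcons Nat 4 5 (vcons Nat 3 5 (vcons Nat 2 2 (vcons Nat 1 0 (vcons Nat 0 4 (vnil Nat)))))) (vnil (Pi (d : Pi (α : Nat). Nat). Vec Nat 5))) (vnil (Vec (Pi (r : Pi (δ : Nat). Nat). Vec Nat 5) 1))
the term's type:
  Vec (Vec (Pi (θ : Pi (x : Nat). Nat). Vec Nat 5) 1) 1
reduction steps (normal order): 0
started in normal form: yes


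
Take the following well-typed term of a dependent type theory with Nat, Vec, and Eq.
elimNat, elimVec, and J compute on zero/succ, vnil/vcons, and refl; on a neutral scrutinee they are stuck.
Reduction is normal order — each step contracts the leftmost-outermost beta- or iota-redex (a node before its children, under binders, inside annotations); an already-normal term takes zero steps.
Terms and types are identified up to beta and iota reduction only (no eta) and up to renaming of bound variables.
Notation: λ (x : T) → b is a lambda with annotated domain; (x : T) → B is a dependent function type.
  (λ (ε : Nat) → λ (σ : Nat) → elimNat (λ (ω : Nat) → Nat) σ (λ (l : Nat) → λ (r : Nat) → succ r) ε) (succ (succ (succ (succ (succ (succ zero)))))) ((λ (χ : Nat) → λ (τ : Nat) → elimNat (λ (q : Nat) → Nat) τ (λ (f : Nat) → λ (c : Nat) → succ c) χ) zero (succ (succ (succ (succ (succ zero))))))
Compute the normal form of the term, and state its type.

resulting normal form:
  succ (succ (succ (succ (succ (succ (succ (succ (succ (succ (succ zero))))))))))
inferred type:
  Nat
observation: the first redex contracted is a beta-redex; the normal form is reached in 24 normal-order steps.


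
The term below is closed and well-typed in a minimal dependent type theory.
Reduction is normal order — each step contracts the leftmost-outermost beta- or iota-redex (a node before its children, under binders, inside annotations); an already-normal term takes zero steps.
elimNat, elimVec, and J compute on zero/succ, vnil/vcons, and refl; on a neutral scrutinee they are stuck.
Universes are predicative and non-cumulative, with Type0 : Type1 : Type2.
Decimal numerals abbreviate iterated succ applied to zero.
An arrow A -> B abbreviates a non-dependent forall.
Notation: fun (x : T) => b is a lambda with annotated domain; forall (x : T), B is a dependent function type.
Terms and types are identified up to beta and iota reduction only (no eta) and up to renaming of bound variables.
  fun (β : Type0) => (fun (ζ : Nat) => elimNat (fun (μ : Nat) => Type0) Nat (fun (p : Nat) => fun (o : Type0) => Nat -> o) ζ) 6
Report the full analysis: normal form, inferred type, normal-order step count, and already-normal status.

resulting normal form:
  fun (β : Type0) => Nat -> Nat -> Nat -> Nat -> Nat -> Nat -> Nat
inferred type:
  Type0 -> Type0
reduction steps (normal order): 20
term was already normal: no
first contracted redex: a beta-redex


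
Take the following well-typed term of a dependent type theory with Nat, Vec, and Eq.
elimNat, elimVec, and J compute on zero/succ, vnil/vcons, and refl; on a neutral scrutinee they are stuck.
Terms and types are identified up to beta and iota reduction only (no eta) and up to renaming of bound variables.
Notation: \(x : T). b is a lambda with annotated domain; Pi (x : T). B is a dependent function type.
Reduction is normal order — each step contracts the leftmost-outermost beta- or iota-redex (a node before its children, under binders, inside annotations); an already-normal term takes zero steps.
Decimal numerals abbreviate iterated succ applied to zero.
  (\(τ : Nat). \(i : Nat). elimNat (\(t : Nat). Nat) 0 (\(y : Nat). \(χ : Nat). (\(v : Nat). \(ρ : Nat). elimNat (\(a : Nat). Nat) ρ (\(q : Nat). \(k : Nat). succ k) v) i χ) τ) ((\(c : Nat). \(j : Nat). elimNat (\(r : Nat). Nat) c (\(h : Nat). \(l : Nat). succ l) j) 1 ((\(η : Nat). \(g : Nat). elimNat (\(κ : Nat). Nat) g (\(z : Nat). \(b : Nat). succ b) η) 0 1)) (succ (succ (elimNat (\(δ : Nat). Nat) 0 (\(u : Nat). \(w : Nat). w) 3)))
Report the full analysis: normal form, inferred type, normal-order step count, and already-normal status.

normal form:
  4
inferred type:
  Nat
steps to reach normal form (normal order): 37
already normal: no
first redex: a beta-redex


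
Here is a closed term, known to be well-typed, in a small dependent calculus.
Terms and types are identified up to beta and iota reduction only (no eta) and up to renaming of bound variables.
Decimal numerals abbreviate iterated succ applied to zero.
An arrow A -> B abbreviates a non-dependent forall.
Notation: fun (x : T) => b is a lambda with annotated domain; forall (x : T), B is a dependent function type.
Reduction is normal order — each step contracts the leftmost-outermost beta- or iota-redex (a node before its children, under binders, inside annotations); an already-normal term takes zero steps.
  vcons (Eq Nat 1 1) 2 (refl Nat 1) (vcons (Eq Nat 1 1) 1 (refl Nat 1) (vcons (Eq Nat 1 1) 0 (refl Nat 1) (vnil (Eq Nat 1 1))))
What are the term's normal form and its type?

normal form:
  vcons (Eq Nat 1 1) 2 (refl Nat 1) (vcons (Eq Nat 1 1) 1 (refl Nat 1) (vcons (Eq Nat 1 1) 0 (refl Nat 1) (vnil (Eq Nat 1 1))))
inferred type:
  Vec (Eq Nat 1 1) 3


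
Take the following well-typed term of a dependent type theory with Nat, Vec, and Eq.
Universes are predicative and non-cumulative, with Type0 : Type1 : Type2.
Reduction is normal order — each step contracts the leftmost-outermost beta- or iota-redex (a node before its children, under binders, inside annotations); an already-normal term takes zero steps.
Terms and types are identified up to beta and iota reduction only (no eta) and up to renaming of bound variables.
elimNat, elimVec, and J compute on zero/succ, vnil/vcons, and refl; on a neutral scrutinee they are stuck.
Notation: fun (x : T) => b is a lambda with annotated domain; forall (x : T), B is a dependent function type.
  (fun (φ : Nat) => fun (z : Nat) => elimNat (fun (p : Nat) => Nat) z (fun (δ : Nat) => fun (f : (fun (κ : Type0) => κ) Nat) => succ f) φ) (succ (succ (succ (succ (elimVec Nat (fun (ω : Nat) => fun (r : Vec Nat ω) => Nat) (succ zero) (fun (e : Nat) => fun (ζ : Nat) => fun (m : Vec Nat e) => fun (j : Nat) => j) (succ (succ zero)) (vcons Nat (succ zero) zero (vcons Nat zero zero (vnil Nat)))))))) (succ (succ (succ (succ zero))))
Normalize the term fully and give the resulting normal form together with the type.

resulting normal form:
  succ (succ (succ (succ (succ (succ (succ (succ (succ zero))))))))
type:
  Nat


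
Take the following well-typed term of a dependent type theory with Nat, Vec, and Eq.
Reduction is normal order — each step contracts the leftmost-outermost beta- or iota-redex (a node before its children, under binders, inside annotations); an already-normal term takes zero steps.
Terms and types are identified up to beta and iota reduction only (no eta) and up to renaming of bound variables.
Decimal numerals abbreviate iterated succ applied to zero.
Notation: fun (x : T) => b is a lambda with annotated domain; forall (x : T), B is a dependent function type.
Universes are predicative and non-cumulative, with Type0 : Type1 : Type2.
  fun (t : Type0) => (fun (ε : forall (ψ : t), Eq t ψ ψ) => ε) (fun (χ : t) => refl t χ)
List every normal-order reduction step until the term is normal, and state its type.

normal-order reduction:
  fun (t : Type0) => (fun (ε : forall (ψ : t), Eq t ψ ψ) => ε) (fun (χ : t) => refl t χ)
  ~> fun (t : Type0) => fun (ε : t) => refl t ε
inferred type:
  forall (t : Type0), forall (ε : t), Eq t ε ε


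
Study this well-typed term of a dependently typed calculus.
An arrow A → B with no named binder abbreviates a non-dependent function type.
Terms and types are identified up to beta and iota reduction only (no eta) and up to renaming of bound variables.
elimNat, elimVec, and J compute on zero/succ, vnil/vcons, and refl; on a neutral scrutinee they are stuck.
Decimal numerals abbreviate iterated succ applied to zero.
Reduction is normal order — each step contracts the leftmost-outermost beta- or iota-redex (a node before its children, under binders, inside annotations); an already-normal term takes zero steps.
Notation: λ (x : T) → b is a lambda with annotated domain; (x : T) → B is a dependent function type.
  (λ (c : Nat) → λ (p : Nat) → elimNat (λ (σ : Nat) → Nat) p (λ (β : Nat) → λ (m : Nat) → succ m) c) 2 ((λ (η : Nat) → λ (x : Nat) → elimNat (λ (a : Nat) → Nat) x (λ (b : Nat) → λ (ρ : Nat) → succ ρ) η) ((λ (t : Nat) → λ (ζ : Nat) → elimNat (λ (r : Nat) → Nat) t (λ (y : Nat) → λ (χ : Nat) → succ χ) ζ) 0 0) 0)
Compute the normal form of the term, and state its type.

normal form:
  2
inferred type:
  Nat


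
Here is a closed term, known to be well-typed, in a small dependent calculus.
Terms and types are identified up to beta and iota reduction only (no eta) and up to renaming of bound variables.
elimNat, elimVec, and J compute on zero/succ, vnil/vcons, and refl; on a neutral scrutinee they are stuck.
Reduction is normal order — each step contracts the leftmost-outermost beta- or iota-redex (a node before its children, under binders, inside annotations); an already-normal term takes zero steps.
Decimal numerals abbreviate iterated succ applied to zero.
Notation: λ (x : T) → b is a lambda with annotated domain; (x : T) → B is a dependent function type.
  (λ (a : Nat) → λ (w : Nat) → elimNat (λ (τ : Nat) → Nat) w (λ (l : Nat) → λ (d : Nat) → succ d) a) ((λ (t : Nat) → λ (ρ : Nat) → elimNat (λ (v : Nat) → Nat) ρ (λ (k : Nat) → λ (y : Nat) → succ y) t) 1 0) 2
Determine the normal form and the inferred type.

normal form:
  3
type:
  Nat
observation: normalization takes exactly 12 steps under the normal-order strategy.


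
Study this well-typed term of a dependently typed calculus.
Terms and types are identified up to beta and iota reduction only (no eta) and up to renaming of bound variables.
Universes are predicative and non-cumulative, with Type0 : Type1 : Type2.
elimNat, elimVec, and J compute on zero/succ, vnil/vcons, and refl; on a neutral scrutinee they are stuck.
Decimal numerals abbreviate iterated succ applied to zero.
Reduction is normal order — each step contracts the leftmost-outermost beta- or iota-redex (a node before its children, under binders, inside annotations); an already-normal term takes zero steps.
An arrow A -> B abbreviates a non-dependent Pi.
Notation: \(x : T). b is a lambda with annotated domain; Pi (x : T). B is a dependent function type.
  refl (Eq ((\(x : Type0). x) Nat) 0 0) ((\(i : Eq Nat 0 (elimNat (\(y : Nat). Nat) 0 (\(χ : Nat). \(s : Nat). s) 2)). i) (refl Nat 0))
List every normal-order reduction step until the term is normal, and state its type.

reduction (normal order):
  refl (Eq ((\(x : Type0). x) Nat) 0 0) ((\(i : Eq Nat 0 (elimNat (\(y : Nat). Nat) 0 (\(χ : Nat). \(s : Nat). s) 2)). i) (refl Nat 0))
  ~> refl (Eq Nat 0 0) ((\(x : Eq Nat 0 (elimNat (\(i : Nat). Nat) 0 (\(y : Nat). \(χ : Nat). χ) 2)). x) (refl Nat 0))
  ~> refl (Eq Nat 0 0) (refl Nat 0)
inferred type:
  Eq (Eq Nat 0 0) (refl Nat 0) (refl Nat 0)


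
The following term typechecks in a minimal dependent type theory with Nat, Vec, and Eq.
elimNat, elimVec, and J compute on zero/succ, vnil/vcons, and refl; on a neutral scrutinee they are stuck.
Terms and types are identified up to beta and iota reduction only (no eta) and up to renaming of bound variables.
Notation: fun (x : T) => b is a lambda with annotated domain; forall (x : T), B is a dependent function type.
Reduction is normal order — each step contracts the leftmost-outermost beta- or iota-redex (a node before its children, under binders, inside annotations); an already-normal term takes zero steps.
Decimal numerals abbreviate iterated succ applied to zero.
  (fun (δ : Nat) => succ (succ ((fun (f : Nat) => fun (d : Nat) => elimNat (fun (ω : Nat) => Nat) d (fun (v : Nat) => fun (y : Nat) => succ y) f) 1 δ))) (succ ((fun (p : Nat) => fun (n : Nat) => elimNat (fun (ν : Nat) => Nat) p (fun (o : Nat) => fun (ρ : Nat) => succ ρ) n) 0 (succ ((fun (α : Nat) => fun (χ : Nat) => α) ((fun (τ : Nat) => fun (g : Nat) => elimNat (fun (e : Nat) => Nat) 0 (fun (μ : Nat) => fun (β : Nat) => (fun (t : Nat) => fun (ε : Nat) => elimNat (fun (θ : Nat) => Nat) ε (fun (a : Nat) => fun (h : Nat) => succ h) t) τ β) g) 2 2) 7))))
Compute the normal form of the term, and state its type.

resulting normal form:
  9
type:
  Nat
observation: 54 normal-order steps separate the term from its normal form.


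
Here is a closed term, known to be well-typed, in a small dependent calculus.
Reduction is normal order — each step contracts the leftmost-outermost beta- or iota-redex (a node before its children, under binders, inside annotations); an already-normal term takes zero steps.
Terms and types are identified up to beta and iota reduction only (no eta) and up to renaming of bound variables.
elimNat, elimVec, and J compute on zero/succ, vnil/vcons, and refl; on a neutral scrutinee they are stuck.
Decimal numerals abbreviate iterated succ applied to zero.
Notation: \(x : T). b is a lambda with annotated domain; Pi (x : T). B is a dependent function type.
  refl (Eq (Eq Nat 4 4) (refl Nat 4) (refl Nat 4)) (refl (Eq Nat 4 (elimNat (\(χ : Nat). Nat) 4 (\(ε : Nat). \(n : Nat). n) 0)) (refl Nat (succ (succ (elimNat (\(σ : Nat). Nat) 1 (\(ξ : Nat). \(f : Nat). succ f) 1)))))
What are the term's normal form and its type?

normal form:
  refl (Eq (Eq Nat 4 4) (refl Nat 4) (refl Nat 4)) (refl (Eq Nat 4 4) (refl Nat 4))
type:
  Eq (Eq (Eq Nat 4 4) (refl Nat 4) (refl Nat 4)) (refl (Eq Nat 4 4) (refl Nat 4)) (refl (Eq Nat 4 4) (refl Nat 4))
observation: the first redex contracted is an elimNat iota-redex; the normal form is reached in 5 normal-order steps.


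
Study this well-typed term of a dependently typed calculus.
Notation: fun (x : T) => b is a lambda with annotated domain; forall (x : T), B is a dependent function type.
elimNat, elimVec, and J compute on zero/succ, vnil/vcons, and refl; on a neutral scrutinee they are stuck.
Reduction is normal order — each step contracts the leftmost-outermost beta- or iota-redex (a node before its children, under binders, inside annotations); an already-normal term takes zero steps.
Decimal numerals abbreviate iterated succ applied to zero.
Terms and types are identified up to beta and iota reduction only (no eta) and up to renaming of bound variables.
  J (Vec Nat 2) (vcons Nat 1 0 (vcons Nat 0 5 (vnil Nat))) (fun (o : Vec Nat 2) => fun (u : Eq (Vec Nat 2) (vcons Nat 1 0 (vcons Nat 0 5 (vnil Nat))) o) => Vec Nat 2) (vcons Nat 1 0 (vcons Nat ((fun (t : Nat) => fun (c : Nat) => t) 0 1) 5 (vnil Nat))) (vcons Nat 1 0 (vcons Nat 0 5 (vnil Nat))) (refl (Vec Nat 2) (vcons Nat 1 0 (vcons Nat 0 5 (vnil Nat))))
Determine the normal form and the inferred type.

reduced normal form:
  vcons Nat 1 0 (vcons Nat 0 5 (vnil Nat))
the term's type:
  Vec Nat 2


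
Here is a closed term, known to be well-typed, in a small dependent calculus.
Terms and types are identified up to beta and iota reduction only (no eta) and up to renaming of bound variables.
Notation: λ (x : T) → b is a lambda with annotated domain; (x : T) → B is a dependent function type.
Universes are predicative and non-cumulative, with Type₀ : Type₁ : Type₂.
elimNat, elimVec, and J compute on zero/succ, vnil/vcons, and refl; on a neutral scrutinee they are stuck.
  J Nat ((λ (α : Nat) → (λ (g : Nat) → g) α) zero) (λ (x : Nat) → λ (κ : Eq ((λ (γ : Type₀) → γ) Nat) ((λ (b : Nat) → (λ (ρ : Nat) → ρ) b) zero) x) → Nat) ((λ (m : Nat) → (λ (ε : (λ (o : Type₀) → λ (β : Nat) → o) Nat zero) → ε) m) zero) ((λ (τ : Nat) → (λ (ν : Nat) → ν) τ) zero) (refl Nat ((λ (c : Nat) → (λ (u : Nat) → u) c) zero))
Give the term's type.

type:
  Nat


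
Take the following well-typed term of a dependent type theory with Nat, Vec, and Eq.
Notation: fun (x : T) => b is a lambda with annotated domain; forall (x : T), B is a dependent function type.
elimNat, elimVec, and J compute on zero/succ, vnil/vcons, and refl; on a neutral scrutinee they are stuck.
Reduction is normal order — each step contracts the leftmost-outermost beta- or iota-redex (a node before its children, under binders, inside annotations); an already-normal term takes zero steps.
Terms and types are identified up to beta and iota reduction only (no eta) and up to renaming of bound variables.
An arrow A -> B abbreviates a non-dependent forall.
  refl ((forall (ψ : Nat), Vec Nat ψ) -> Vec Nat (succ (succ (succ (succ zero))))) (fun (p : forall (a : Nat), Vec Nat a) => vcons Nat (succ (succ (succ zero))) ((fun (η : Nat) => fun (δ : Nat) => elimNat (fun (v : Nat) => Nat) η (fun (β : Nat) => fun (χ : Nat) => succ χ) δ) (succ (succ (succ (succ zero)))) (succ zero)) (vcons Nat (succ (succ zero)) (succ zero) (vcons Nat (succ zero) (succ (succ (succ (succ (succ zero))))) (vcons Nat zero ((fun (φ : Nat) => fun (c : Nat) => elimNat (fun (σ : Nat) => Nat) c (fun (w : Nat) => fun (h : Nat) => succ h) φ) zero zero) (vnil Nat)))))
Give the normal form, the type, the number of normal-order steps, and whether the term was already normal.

resulting normal form:
  refl ((forall (ψ : Nat), Vec Nat ψ) -> Vec Nat (succ (succ (succ (succ zero))))) (fun (p : forall (a : Nat), Vec Nat a) => vcons Nat (succ (succ (succ zero))) (succ (succ (succ (succ (succ zero))))) (vcons Nat (succ (succ zero)) (succ zero) (vcons Nat (succ zero) (succ (succ (succ (succ (succ zero))))) (vcons Nat zero zero (vnil Nat)))))
inferred type:
  Eq ((forall (ψ : Nat), Vec Nat ψ) -> Vec Nat (succ (succ (succ (succ zero))))) (fun (p : forall (a : Nat), Vec Nat a) => vcons Nat (succ (succ (succ zero))) (succ (succ (succ (succ (succ zero))))) (vcons Nat (succ (succ zero)) (succ zero) (vcons Nat (succ zero) (succ (succ (succ (succ (succ zero))))) (vcons Nat zero zero (vnil Nat))))) (fun (η : forall (δ : Nat), Vec Nat δ) => vcons Nat (succ (succ (succ zero))) (succ (succ (succ (succ (succ zero))))) (vcons Nat (succ (succ zero)) (succ zero) (vcons Nat (succ zero) (succ (succ (succ (succ (succ zero))))) (vcons Nat zero zero (vnil Nat)))))
reduction steps (normal order): 9
started in normal form: no
first contracted redex: a beta-redex


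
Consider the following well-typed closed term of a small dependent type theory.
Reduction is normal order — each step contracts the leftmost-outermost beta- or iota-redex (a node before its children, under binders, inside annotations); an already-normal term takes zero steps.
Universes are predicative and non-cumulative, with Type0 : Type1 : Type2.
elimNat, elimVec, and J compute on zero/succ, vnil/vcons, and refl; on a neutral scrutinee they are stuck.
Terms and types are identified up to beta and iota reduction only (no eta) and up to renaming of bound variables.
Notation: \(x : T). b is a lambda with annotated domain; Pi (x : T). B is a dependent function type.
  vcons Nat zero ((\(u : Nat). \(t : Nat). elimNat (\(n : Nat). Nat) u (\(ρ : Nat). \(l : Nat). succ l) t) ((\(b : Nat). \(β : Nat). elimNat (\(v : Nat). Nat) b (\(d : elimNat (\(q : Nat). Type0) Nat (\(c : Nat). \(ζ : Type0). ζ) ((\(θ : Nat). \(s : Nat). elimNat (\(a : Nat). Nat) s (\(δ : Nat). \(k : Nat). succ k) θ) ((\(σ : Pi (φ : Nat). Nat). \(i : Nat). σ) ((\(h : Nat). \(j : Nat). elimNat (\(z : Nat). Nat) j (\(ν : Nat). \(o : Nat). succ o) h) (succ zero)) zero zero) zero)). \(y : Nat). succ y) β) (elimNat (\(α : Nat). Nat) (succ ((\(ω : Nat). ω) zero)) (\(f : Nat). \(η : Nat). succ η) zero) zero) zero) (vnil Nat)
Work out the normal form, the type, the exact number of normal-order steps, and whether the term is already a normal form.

normal form:
  vcons Nat zero (succ zero) (vnil Nat)
the term's type:
  Vec Nat (succ zero)
normal-order step count: 8
already normal: no
first contracted redex: a beta-redex


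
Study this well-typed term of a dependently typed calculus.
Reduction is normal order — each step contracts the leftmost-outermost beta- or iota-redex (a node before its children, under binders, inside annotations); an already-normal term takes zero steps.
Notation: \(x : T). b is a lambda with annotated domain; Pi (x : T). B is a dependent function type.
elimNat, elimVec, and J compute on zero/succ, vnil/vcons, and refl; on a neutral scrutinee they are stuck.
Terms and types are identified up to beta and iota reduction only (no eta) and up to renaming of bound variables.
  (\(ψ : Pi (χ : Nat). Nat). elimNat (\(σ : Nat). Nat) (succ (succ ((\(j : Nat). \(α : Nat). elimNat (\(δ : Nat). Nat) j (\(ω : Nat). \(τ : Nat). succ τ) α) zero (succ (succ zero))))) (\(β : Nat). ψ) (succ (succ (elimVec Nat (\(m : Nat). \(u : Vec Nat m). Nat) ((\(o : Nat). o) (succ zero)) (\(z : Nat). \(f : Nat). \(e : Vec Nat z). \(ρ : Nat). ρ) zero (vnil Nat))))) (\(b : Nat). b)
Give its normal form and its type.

reduced normal form:
  succ (succ (succ (succ zero)))
type:
  Nat


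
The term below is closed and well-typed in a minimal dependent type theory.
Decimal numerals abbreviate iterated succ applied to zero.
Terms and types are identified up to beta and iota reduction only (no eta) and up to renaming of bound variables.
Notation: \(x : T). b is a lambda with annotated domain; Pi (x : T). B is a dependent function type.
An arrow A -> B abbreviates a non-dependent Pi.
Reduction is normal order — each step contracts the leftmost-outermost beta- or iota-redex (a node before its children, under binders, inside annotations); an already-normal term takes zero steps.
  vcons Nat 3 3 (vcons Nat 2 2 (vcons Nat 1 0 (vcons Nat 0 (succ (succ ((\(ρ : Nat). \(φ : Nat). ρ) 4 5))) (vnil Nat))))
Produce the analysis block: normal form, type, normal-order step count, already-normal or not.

resulting normal form:
  vcons Nat 3 3 (vcons Nat 2 2 (vcons Nat 1 0 (vcons Nat 0 6 (vnil Nat))))
type:
  Vec Nat 4
steps to reach normal form (normal order): 2
already normal: no
first contracted redex: a beta-redex


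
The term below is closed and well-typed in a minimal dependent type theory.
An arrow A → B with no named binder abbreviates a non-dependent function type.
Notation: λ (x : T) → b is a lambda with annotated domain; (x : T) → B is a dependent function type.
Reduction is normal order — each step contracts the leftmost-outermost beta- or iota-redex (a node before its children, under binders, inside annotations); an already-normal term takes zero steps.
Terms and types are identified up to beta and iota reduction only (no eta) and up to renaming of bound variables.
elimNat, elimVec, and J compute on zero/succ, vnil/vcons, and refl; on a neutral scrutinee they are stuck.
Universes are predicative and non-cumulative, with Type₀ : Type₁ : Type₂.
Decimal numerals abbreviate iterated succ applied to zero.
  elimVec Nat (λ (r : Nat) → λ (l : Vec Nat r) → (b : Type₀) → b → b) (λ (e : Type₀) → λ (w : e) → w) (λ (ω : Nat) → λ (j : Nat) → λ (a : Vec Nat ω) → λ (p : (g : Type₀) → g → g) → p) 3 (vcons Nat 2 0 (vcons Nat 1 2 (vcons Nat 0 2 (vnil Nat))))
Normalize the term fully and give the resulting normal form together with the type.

normal form:
  λ (r : Type₀) → λ (l : r) → l
inferred type:
  (r : Type₀) → r → r
observation: the term reaches its normal form after 16 normal-order steps.


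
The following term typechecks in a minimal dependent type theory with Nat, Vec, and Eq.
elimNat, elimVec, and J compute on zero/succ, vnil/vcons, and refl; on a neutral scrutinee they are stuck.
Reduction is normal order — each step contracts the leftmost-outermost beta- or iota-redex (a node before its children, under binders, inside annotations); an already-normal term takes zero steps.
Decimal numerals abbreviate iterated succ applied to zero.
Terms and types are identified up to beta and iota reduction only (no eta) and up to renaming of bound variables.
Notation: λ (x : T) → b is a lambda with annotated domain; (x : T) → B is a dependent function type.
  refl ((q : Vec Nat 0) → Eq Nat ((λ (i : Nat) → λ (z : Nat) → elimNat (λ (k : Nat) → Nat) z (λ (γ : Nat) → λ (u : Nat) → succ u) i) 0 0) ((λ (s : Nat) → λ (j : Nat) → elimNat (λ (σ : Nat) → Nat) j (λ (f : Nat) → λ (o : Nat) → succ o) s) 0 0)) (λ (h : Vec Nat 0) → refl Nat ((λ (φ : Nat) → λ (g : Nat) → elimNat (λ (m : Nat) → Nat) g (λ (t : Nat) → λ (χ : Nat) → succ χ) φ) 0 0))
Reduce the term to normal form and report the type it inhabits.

resulting normal form:
  refl ((q : Vec Nat 0) → Eq Nat 0 0) (λ (i : Vec Nat 0) → refl Nat 0)
inferred type:
  Eq ((q : Vec Nat 0) → Eq Nat 0 0) (λ (i : Vec Nat 0) → refl Nat 0) (λ (z : Vec Nat 0) → refl Nat 0)


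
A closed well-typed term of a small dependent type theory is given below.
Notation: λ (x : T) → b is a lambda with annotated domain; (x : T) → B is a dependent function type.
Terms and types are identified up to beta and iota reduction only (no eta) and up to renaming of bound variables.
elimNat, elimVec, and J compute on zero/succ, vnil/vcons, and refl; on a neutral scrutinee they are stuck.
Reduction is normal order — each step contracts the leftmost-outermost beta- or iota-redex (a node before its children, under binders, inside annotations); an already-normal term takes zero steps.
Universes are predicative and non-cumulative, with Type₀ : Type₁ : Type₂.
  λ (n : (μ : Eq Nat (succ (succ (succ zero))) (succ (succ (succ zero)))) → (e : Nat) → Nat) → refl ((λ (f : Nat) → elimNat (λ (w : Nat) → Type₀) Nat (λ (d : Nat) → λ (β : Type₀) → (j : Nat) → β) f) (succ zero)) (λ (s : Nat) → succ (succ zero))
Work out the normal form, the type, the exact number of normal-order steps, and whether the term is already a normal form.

resulting normal form:
  λ (n : (μ : Eq Nat (succ (succ (succ zero))) (succ (succ (succ zero)))) → (e : Nat) → Nat) → refl ((f : Nat) → Nat) (λ (w : Nat) → succ (succ zero))
type:
  (n : (μ : Eq Nat (succ (succ (succ zero))) (succ (succ (succ zero)))) → (e : Nat) → Nat) → Eq ((f : Nat) → Nat) (λ (w : Nat) → succ (succ zero)) (λ (d : Nat) → succ (succ zero))
steps to reach normal form (normal order): 5
term was already normal: no
first contracted redex: a beta-redex


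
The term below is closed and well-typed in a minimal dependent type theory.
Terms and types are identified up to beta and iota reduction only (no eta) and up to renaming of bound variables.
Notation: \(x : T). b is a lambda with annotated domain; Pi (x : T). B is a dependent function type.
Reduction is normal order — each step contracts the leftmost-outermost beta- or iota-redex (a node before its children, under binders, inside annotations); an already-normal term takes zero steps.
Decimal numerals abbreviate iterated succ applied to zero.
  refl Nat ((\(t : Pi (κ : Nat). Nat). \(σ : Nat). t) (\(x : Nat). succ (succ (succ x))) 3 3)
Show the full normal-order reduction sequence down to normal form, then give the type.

normal-order reduction sequence:
  refl Nat ((\(t : Pi (κ : Nat). Nat). \(σ : Nat). t) (\(x : Nat). succ (succ (succ x))) 3 3)
  ~> refl Nat ((\(t : Nat). \(κ : Nat). succ (succ (succ κ))) 3 3)
  ~> refl Nat ((\(t : Nat). succ (succ (succ t))) 3)
  ~> refl Nat 6
the term's type:
  Eq Nat 6 6


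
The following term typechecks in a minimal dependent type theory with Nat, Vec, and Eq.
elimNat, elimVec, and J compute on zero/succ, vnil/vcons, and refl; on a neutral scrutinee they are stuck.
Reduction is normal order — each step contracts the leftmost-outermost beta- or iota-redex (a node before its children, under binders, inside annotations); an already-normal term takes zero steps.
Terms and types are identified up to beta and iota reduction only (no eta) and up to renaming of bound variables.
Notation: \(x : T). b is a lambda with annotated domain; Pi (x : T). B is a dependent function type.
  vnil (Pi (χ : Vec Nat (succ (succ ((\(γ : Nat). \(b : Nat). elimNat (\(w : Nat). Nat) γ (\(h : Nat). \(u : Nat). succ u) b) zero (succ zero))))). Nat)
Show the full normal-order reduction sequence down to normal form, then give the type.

normal-order reduction sequence:
  vnil (Pi (χ : Vec Nat (succ (succ ((\(γ : Nat). \(b : Nat). elimNat (\(w : Nat). Nat) γ (\(h : Nat). \(u : Nat). succ u) b) zero (succ zero))))). Nat)
  ~> vnil (Pi (χ : Vec Nat (succ (succ ((\(γ : Nat). elimNat (\(b : Nat). Nat) zero (\(w : Nat). \(h : Nat). succ h) γ) (succ zero))))). Nat)
  ~> vnil (Pi (χ : Vec Nat (succ (succ (elimNat (\(γ : Nat). Nat) zero (\(b : Nat). \(w : Nat). succ w) (succ zero))))). Nat)
  ~> vnil (Pi (χ : Vec Nat (succ (succ ((\(γ : Nat). \(b : Nat). succ b) zero (elimNat (\(w : Nat). Nat) zero (\(h : Nat). \(u : Nat). succ u) zero))))). Nat)
  ~> vnil (Pi (χ : Vec Nat (succ (succ ((\(γ : Nat). succ γ) (elimNat (\(b : Nat). Nat) zero (\(w : Nat). \(h : Nat). succ h) zero))))). Nat)
  ~> vnil (Pi (χ : Vec Nat (succ (succ (succ (elimNat (\(γ : Nat). Nat) zero (\(b : Nat). \(w : Nat). succ w) zero))))). Nat)
  ~> vnil (Pi (χ : Vec Nat (succ (succ (succ zero)))). Nat)
the term's type:
  Vec (Pi (χ : Vec Nat (succ (succ (succ zero)))). Nat) zero


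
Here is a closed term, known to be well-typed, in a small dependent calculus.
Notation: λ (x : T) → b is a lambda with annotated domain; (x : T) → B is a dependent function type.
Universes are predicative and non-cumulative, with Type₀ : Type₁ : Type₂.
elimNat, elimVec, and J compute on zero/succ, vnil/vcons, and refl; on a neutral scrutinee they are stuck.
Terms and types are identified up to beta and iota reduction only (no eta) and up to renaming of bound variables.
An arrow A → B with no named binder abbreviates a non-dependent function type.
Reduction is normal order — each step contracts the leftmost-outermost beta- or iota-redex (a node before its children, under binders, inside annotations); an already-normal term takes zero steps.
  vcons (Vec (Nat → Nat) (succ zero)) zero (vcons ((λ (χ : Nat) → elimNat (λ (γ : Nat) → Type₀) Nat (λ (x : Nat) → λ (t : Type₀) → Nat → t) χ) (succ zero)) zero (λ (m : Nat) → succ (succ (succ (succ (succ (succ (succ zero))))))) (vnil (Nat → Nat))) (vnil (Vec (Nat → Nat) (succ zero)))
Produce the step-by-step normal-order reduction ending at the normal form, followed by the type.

normal-order reduction:
  vcons (Vec (Nat → Nat) (succ zero)) zero (vcons ((λ (χ : Nat) → elimNat (λ (γ : Nat) → Type₀) Nat (λ (x : Nat) → λ (t : Type₀) → Nat → t) χ) (succ zero)) zero (λ (m : Nat) → succ (succ (succ (succ (succ (succ (succ zero))))))) (vnil (Nat → Nat))) (vnil (Vec (Nat → Nat) (succ zero)))
  ~> vcons (Vec (Nat → Nat) (succ zero)) zero (vcons (elimNat (λ (χ : Nat) → Type₀) Nat (λ (γ : Nat) → λ (x : Type₀) → Nat → x) (succ zero)) zero (λ (t : Nat) → succ (succ (succ (succ (succ (succ (succ zero))))))) (vnil (Nat → Nat))) (vnil (Vec (Nat → Nat) (succ zero)))
  ~> vcons (Vec (Nat → Nat) (succ zero)) zero (vcons ((λ (χ : Nat) → λ (γ : Type₀) → Nat → γ) zero (elimNat (λ (x : Nat) → Type₀) Nat (λ (t : Nat) → λ (m : Type₀) → Nat → m) zero)) zero (λ (h : Nat) → succ (succ (succ (succ (succ (succ (succ zero))))))) (vnil (Nat → Nat))) (vnil (Vec (Nat → Nat) (succ zero)))
  ~> vcons (Vec (Nat → Nat) (succ zero)) zero (vcons ((λ (χ : Type₀) → Nat → χ) (elimNat (λ (γ : Nat) → Type₀) Nat (λ (x : Nat) → λ (t : Type₀) → Nat → t) zero)) zero (λ (m : Nat) → succ (succ (succ (succ (succ (succ (succ zero))))))) (vnil (Nat → Nat))) (vnil (Vec (Nat → Nat) (succ zero)))
  ~> vcons (Vec (Nat → Nat) (succ zero)) zero (vcons (Nat → elimNat (λ (χ : Nat) → Type₀) Nat (λ (γ : Nat) → λ (x : Type₀) → Nat → x) zero) zero (λ (t : Nat) → succ (succ (succ (succ (succ (succ (succ zero))))))) (vnil (Nat → Nat))) (vnil (Vec (Nat → Nat) (succ zero)))
  ~> vcons (Vec (Nat → Nat) (succ zero)) zero (vcons (Nat → Nat) zero (λ (χ : Nat) → succ (succ (succ (succ (succ (succ (succ zero))))))) (vnil (Nat → Nat))) (vnil (Vec (Nat → Nat) (succ zero)))
inferred type:
  Vec (Vec (Nat → Nat) (succ zero)) (succ zero)


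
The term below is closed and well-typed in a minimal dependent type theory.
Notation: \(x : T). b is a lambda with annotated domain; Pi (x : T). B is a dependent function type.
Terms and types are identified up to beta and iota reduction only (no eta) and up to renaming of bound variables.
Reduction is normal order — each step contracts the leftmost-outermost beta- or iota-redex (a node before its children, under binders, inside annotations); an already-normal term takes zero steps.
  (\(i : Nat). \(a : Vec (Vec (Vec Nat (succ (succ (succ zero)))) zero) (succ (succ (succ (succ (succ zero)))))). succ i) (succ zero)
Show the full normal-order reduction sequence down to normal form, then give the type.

normal-order reduction:
  (\(i : Nat). \(a : Vec (Vec (Vec Nat (succ (succ (succ zero)))) zero) (succ (succ (succ (succ (succ zero)))))). succ i) (succ zero)
  ~> \(i : Vec (Vec (Vec Nat (succ (succ (succ zero)))) zero) (succ (succ (succ (succ (succ zero)))))). succ (succ zero)
inferred type:
  Pi (i : Vec (Vec (Vec Nat (succ (succ (succ zero)))) zero) (succ (succ (succ (succ (succ zero)))))). Nat


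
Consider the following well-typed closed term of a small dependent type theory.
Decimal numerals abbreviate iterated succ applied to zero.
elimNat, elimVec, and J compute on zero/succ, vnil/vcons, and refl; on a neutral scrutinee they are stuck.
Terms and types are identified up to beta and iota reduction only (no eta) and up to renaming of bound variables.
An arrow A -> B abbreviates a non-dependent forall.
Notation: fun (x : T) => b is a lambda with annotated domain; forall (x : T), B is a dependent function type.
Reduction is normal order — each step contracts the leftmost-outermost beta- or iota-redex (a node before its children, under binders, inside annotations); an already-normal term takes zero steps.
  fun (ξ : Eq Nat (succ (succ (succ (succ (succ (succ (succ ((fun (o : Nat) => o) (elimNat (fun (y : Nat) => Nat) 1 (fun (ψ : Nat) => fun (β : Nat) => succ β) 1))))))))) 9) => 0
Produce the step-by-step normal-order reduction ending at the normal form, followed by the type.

reduction (normal order):
  fun (ξ : Eq Nat (succ (succ (succ (succ (succ (succ (succ ((fun (o : Nat) => o) (elimNat (fun (y : Nat) => Nat) 1 (fun (ψ : Nat) => fun (β : Nat) => succ β) 1))))))))) 9) => 0
  ~> fun (ξ : Eq Nat (succ (succ (succ (succ (succ (succ (succ (elimNat (fun (o : Nat) => Nat) 1 (fun (y : Nat) => fun (ψ : Nat) => succ ψ) 1)))))))) 9) => 0
  ~> fun (ξ : Eq Nat (succ (succ (succ (succ (succ (succ (succ ((fun (o : Nat) => fun (y : Nat) => succ y) 0 (elimNat (fun (ψ : Nat) => Nat) 1 (fun (β : Nat) => fun (θ : Nat) => succ θ) 0))))))))) 9) => 0
  ~> fun (ξ : Eq Nat (succ (succ (succ (succ (succ (succ (succ ((fun (o : Nat) => succ o) (elimNat (fun (y : Nat) => Nat) 1 (fun (ψ : Nat) => fun (β : Nat) => succ β) 0))))))))) 9) => 0
  ~> fun (ξ : Eq Nat (succ (succ (succ (succ (succ (succ (succ (succ (elimNat (fun (o : Nat) => Nat) 1 (fun (y : Nat) => fun (ψ : Nat) => succ ψ) 0))))))))) 9) => 0
  ~> fun (ξ : Eq Nat 9 9) => 0
type:
  Eq Nat 9 9 -> Nat


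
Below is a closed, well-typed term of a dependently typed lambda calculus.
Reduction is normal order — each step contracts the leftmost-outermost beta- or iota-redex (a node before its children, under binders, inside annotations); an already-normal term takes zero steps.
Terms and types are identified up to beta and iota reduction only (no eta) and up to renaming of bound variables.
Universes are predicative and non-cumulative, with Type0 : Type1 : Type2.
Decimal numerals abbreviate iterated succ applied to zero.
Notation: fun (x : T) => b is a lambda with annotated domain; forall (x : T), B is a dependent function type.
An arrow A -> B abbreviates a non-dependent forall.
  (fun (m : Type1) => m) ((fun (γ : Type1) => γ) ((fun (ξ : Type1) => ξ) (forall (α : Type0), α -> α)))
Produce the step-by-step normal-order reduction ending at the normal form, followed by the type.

normal-order reduction sequence:
  (fun (m : Type1) => m) ((fun (γ : Type1) => γ) ((fun (ξ : Type1) => ξ) (forall (α : Type0), α -> α)))
  ~> (fun (m : Type1) => m) ((fun (γ : Type1) => γ) (forall (ξ : Type0), ξ -> ξ))
  ~> (fun (m : Type1) => m) (forall (γ : Type0), γ -> γ)
  ~> forall (m : Type0), m -> m
type:
  Type1


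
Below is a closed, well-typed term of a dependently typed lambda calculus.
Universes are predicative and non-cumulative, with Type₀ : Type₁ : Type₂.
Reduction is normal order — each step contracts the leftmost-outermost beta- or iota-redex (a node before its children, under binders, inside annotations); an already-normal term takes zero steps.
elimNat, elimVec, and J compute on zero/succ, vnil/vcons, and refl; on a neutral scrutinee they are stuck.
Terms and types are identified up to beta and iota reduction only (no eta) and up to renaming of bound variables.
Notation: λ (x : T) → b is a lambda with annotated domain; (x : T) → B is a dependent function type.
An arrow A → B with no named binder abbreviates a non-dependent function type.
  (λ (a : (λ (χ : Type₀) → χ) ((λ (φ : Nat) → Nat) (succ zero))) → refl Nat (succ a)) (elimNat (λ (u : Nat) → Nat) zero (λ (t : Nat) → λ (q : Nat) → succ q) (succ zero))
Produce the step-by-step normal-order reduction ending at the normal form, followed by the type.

normal-order reduction:
  (λ (a : (λ (χ : Type₀) → χ) ((λ (φ : Nat) → Nat) (succ zero))) → refl Nat (succ a)) (elimNat (λ (u : Nat) → Nat) zero (λ (t : Nat) → λ (q : Nat) → succ q) (succ zero))
  ~> refl Nat (succ (elimNat (λ (a : Nat) → Nat) zero (λ (χ : Nat) → λ (φ : Nat) → succ φ) (succ zero)))
  ~> refl Nat (succ ((λ (a : Nat) → λ (χ : Nat) → succ χ) zero (elimNat (λ (φ : Nat) → Nat) zero (λ (u : Nat) → λ (t : Nat) → succ t) zero)))
  ~> refl Nat (succ ((λ (a : Nat) → succ a) (elimNat (λ (χ : Nat) → Nat) zero (λ (φ : Nat) → λ (u : Nat) → succ u) zero)))
  ~> refl Nat (succ (succ (elimNat (λ (a : Nat) → Nat) zero (λ (χ : Nat) → λ (φ : Nat) → succ φ) zero)))
  ~> refl Nat (succ (succ zero))
the term's type:
  Eq Nat (succ (succ zero)) (succ (succ zero))


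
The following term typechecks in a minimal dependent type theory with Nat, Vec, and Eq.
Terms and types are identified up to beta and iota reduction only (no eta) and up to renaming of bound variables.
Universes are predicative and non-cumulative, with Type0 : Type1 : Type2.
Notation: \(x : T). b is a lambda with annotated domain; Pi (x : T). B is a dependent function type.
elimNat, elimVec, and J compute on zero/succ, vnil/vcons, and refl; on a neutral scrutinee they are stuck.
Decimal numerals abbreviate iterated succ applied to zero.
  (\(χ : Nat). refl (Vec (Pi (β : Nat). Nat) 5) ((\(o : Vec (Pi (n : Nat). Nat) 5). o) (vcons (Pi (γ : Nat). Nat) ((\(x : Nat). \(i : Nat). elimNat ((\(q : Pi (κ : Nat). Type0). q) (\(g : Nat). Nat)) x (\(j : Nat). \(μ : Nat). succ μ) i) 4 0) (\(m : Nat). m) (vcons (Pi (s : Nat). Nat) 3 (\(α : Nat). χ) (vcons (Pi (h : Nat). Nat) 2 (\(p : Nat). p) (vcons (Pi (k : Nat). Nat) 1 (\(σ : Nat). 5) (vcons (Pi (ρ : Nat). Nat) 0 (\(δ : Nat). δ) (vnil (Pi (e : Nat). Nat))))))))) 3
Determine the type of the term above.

the term's type:
  Eq (Vec (Pi (χ : Nat). Nat) 5) (vcons (Pi (β : Nat). Nat) 4 (\(o : Nat). o) (vcons (Pi (n : Nat). Nat) 3 (\(γ : Nat). 3) (vcons (Pi (x : Nat). Nat) 2 (\(i : Nat). i) (vcons (Pi (q : Nat). Nat) 1 (\(κ : Nat). 5) (vcons (Pi (g : Nat). Nat) 0 (\(j : Nat). j) (vnil (Pi (μ : Nat). Nat))))))) (vcons (Pi (m : Nat). Nat) 4 (\(s : Nat). s) (vcons (Pi (α : Nat). Nat) 3 (\(h : Nat). 3) (vcons (Pi (p : Nat). Nat) 2 (\(k : Nat). k) (vcons (Pi (σ : Nat). Nat) 1 (\(ρ : Nat). 5) (vcons (Pi (δ : Nat). Nat) 0 (\(e : Nat). e) (vnil (Pi (c : Nat). Nat)))))))
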